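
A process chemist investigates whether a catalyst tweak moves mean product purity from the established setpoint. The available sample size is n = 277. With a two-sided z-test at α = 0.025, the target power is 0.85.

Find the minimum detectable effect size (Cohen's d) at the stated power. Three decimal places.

Need Φ(δ − 2.241) = 0.85, so δ = 2.241 + 1.036 = 3.278.
(Lower-tail contribution to power is negligible for δ > 0.)
δ = d·√n ⇒ d = δ/√n = 3.278/√277 = 0.1969.

d ≈ 0.197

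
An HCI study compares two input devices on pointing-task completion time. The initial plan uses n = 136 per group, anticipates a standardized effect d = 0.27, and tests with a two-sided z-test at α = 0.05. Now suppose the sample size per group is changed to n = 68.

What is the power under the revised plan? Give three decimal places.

Power ≈ 0.350

With n = 68 per group: δ = d·√(n/2) = 0.27 × √(68/2) = 1.5744. Critical value z_{0.025} = 1.960.
Revised power = Φ(δ − 1.960) + Φ(−δ − 1.960) = Φ(-0.386) + Φ(-3.534) = 0.3499 + 0.0002 = 0.3501.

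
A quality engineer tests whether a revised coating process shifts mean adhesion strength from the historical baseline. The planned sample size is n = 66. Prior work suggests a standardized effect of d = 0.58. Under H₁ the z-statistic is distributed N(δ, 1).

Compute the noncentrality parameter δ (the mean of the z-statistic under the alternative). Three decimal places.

δ = d·√n = 0.58 × √66 = 4.7119

δ ≈ 4.712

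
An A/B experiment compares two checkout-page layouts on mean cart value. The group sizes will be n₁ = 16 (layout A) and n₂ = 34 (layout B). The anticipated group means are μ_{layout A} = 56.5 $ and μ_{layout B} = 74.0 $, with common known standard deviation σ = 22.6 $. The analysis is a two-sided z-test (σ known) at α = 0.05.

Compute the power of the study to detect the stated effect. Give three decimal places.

Power ≈ 0.724

Standardized effect: d = |μ_{layout A} − μ_{layout B}| / σ = |56.5 − 74.0| / 22.6 = 0.7743
Noncentrality parameter: δ = d / √(1/n₁ + 1/n₂) = 0.7743 / √(1/16 + 1/34) = 2.5541
Critical value for a two-sided test at α = 0.05: z_{α/2} = 1.960.
Power = Φ(δ − 1.960) + Φ(−δ − 1.960) = Φ(0.594) + Φ(-4.514) = 0.7238 + 0.0000 = 0.7238.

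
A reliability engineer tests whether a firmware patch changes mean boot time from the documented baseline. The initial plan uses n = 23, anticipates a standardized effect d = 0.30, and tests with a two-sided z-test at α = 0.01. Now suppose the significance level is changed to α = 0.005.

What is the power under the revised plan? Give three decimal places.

Power ≈ 0.086

δ = d·√n = 0.30 × √23 = 1.4387 (unchanged). New critical value: z_{0.0025} = 2.807.
Revised power = Φ(δ − 2.807) + Φ(−δ − 2.807) = Φ(-1.368) + Φ(-4.246) = 0.0856 + 0.0000 = 0.0856.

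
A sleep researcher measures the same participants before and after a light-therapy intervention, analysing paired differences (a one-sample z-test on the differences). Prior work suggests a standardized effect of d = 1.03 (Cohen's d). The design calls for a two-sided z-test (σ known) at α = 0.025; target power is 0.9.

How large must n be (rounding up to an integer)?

Set Φ(δ − 2.241) = 0.9; then δ − 2.241 = Φ⁻¹(0.9) = 1.282, giving δ = 3.523.
(The Φ(−δ − z_{α/2}) term is vanishingly small for δ > 0 and is dropped in the standard sample-size formula.)
δ = d·√n ⇒ n = (δ/d)² = (3.523 / 1.03)² = 11.70.
Round up to the next whole unit.

n = 12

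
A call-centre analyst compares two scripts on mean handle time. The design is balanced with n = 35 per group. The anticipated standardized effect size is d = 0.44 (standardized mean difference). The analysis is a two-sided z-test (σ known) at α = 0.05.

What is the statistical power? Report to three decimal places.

Power ≈ 0.453

Noncentrality parameter: δ = d·√(n/2) = 0.44 × √(35/2) = 1.8407
Critical value for a two-sided test at α = 0.05: z_{α/2} = 1.960.
Power = Φ(δ − 1.960) + Φ(−δ − 1.960) = Φ(-0.119) + Φ(-3.801) = 0.4525 + 0.0001 = 0.4526.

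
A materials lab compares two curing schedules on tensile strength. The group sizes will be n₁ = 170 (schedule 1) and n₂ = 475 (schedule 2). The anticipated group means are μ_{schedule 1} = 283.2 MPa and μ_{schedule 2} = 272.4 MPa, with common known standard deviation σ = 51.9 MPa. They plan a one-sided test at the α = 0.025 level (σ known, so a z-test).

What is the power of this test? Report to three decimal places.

Standardized effect: d = |μ_{schedule 1} − μ_{schedule 2}| / σ = |283.2 − 272.4| / 51.9 = 0.2081
Noncentrality parameter: δ = d / √(1/n₁ + 1/n₂) = 0.2081 / √(1/170 + 1/475) = 2.3283
Critical value for a one-sided test at α = 0.025: z_α = 1.960.
Power = Φ(δ − 1.960) = Φ(0.368) = 0.6437.

Power ≈ 0.644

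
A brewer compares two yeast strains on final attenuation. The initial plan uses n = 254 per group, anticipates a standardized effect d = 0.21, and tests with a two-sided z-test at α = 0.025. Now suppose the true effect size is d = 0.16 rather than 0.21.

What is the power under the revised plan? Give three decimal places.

With d = 0.16: δ = d·√(n/2) = 0.16 × √(254/2) = 1.8031. Critical value z_{0.0125} = 2.241.
Revised power = Φ(δ − 2.241) + Φ(−δ − 2.241) = Φ(-0.438) + Φ(-4.045) = 0.3306 + 0.0000 = 0.3306.

Power ≈ 0.331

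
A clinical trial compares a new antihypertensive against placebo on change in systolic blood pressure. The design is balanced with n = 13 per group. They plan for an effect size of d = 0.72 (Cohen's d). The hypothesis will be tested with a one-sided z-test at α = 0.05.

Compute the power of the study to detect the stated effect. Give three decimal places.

Noncentrality parameter: δ = d·√(n/2) = 0.72 × √(13/2) = 1.8356
Critical value for a one-sided test at α = 0.05: z_α = 1.645.
Power = P(Z > 1.645 − δ) = Φ(0.191) = 0.5757.

Power ≈ 0.576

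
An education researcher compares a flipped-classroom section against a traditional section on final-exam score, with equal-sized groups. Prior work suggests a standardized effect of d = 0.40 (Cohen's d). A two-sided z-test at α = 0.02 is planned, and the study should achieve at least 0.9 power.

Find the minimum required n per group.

Set Φ(δ − 2.326) = 0.9; then δ − 2.326 = Φ⁻¹(0.9) = 1.282, giving δ = 3.608.
(For δ > 0 the lower-tail rejection region contributes negligibly to power, so the one-term inversion is standard.)
δ = d·√(n/2) ⇒ n = 2(δ/d)² = 2 × (3.608 / 0.40)² = 162.71.
Round up to the next whole unit.

n = 163 per group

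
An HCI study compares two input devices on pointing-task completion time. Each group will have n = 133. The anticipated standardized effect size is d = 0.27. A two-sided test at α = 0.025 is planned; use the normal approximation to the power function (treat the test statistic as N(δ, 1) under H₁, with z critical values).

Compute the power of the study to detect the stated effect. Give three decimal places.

Noncentrality parameter: δ = d·√(n/2) = 0.27 × √(133/2) = 2.2018
Two-sided α = 0.025 → critical value z_{0.0125} = 2.241.
Power = Φ(δ − 2.241) + Φ(−δ − 2.241) = Φ(-0.040) + Φ(-4.443) = 0.4842 + 0.0000 = 0.4842.

Power ≈ 0.484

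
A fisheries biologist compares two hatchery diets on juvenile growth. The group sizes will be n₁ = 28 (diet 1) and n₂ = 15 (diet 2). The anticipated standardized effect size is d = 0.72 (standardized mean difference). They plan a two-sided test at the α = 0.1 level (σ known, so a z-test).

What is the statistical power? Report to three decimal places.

Power ≈ 0.728

Noncentrality parameter: δ = d / √(1/n₁ + 1/n₂) = 0.72 / √(1/28 + 1/15) = 2.2502
Two-sided α = 0.1 → critical value z_{0.05} = 1.645.
Power = Φ(δ − 1.645) + Φ(−δ − 1.645) = Φ(0.605) + Φ(-3.895) = 0.7275 + 0.0000 = 0.7276.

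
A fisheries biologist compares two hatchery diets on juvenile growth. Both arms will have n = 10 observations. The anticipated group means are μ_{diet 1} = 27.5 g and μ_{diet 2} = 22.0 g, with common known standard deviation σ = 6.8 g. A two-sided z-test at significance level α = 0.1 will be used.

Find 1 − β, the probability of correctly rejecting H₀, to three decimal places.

Power ≈ 0.565

Standardized effect: d = |μ_{diet 1} − μ_{diet 2}| / σ = |27.5 − 22.0| / 6.8 = 0.8088
Noncentrality parameter: δ = d·√(n/2) = 0.8088 × √(10/2) = 1.8086
Critical value for a two-sided test at α = 0.1: z_{α/2} = 1.645.
Power = Φ(δ − 1.645) + Φ(−δ − 1.645) = Φ(0.164) + Φ(-3.453) = 0.5650 + 0.0003 = 0.5653.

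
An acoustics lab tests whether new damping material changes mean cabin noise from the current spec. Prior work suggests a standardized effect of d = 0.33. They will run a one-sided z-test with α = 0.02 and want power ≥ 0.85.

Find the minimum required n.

n = 88

Set Φ(δ − 2.054) = 0.85; then δ − 2.054 = Φ⁻¹(0.85) = 1.036, giving δ = 3.090.
δ = d·√n ⇒ n = (δ/d)² = (3.090 / 0.33)² = 87.69.
Rounding up, n = 88.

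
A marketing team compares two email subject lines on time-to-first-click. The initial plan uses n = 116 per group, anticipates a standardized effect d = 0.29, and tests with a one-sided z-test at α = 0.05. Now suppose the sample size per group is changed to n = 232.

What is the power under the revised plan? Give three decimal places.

Power ≈ 0.930

With n = 232 per group: δ = d·√(n/2) = 0.29 × √(232/2) = 3.1234. Critical value z_{0.05} = 1.645.
Revised power = Φ(δ − 1.645) = Φ(1.479) = 0.9304.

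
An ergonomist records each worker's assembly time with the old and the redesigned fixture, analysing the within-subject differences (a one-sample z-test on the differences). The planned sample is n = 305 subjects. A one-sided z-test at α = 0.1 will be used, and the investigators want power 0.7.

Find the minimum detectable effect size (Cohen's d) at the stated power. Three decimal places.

Required noncentrality: δ = z_{0.1} + z_{0.30} = 1.282 + 0.524 = 1.806.
δ = d·√n ⇒ d = δ/√n = 1.806/√305 = 0.1034.

d ≈ 0.103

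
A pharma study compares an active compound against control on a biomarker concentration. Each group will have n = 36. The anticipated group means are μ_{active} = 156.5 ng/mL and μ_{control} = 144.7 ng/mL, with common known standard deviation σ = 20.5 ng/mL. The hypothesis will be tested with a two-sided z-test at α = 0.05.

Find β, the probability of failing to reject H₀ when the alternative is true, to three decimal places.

Standardized effect: d = |μ_{active} − μ_{control}| / σ = |156.5 − 144.7| / 20.5 = 0.5756
Noncentrality parameter: λ = d·√(n/2) = 0.5756 × √(36/2) = 2.4421
Critical value for a two-sided test at α = 0.05: z_{α/2} = 1.960.
Power = Φ(λ − 1.960) + Φ(−λ − 1.960) = Φ(0.482) + Φ(-4.402) = 0.6851 + 0.0000 = 0.6852.
Type II error: β = 1 − power = 1 − 0.6852 = 0.3148.

β ≈ 0.315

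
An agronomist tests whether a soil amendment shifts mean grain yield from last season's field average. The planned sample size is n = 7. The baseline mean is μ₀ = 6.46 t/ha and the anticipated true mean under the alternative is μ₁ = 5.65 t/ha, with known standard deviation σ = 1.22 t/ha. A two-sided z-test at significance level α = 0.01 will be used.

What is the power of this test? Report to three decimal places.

Power ≈ 0.206

Standardized effect: d = |μ₁ − μ₀| / σ = |5.65 − 6.46| / 1.22 = 0.6639
Noncentrality parameter: δ = d·√n = 0.6639 × √7 = 1.7566
Critical value for a two-sided test at α = 0.01: z_{α/2} = 2.576.
Power = Φ(δ − 2.576) + Φ(−δ − 2.576) = Φ(-0.819) + Φ(-4.332) = 0.2063 + 0.0000 = 0.2063.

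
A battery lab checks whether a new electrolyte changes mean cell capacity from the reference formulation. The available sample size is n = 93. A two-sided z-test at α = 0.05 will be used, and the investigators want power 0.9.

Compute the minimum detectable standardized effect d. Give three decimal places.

d ≈ 0.336

Required noncentrality: δ = z_{0.025} + z_{0.10} = 1.960 + 1.282 = 3.242.
(The second rejection-region term Φ(−δ − z_{α/2}) is negligible and dropped.)
δ = d·√n ⇒ d = δ/√n = 3.242/√93 = 0.3361.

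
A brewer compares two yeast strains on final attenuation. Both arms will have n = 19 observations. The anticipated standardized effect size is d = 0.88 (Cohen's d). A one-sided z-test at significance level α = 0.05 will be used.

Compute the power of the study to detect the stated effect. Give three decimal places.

Power ≈ 0.857

Noncentrality parameter: δ = d·√(n/2) = 0.88 × √(19/2) = 2.7123
Critical value for a one-sided test at α = 0.05: z_α = 1.645.
Power = P(Z > 1.645 − δ) = Φ(1.067) = 0.8571.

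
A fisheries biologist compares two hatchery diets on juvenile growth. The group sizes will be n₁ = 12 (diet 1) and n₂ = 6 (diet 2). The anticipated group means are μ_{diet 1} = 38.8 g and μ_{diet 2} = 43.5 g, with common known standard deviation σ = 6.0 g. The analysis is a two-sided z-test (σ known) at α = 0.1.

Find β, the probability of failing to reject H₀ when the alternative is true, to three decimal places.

β ≈ 0.531

Standardized effect: d = |μ_{diet 1} − μ_{diet 2}| / σ = |38.8 − 43.5| / 6.0 = 0.7833
Noncentrality parameter: δ = d / √(1/n₁ + 1/n₂) = 0.7833 / √(1/12 + 1/6) = 1.5667
Critical value for a two-sided test at α = 0.1: z_{α/2} = 1.645.
Power = Φ(δ − 1.645) + Φ(−δ − 1.645) = Φ(-0.078) + Φ(-3.212) = 0.4688 + 0.0007 = 0.4695.
Type II error: β = 1 − power = 1 − 0.4695 = 0.5305.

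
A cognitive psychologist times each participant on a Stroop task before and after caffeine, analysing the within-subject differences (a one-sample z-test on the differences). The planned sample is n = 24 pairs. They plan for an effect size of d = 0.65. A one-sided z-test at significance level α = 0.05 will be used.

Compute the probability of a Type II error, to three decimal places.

Noncentrality parameter: δ = d·√n = 0.65 × √24 = 3.1843
Critical value for a one-sided test at α = 0.05: z_α = 1.645.
Power = P(Z > 1.645 − δ) = Φ(1.539) = 0.9382.
Type II error: β = 1 − power = 1 − 0.9382 = 0.0618.

β ≈ 0.062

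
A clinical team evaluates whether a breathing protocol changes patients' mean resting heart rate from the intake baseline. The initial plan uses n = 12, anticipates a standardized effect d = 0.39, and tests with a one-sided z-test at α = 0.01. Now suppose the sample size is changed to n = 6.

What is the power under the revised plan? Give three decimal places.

With n = 6: δ = d·√n = 0.39 × √6 = 0.9553. Critical value z_{0.01} = 2.326.
Revised power = P(Z > 2.326 − δ) = Φ(-1.371) = 0.0852.

Power ≈ 0.085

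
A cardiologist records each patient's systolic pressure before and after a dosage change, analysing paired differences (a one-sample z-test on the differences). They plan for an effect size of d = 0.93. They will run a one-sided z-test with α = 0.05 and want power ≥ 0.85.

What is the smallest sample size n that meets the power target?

n = 9

Set Φ(δ − 1.645) = 0.85; then δ − 1.645 = Φ⁻¹(0.85) = 1.036, giving δ = 2.681.
δ = d·√n ⇒ n = (δ/d)² = (2.681 / 0.93)² = 8.31.
Rounding up, n = 9.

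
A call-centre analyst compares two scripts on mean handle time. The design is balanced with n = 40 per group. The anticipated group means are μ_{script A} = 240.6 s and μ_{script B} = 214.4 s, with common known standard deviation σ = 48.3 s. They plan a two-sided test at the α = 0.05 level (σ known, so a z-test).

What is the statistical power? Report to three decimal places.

Power ≈ 0.679

Standardized effect: d = |μ_{script A} − μ_{script B}| / σ = |240.6 − 214.4| / 48.3 = 0.5424
Noncentrality parameter: δ = d·√(n/2) = 0.5424 × √(40/2) = 2.4259
Two-sided α = 0.05 → critical value z_{0.025} = 1.960.
Power = Φ(δ − 1.960) + Φ(−δ − 1.960) = Φ(0.466) + Φ(-4.386) = 0.6794 + 0.0000 = 0.6794.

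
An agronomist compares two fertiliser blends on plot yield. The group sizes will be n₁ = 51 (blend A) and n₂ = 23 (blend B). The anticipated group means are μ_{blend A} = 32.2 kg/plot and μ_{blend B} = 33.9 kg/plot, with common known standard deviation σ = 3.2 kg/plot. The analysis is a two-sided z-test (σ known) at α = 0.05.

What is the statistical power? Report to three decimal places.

Standardized effect: d = |μ_{blend A} − μ_{blend B}| / σ = |32.2 − 33.9| / 3.2 = 0.5312
Noncentrality parameter: δ = d / √(1/n₁ + 1/n₂) = 0.5312 / √(1/51 + 1/23) = 2.1151
Critical value for a two-sided test at α = 0.05: z_{α/2} = 1.960.
Power = Φ(δ − 1.960) + Φ(−δ − 1.960) = Φ(0.155) + Φ(-4.075) = 0.5616 + 0.0000 = 0.5617.

Power ≈ 0.562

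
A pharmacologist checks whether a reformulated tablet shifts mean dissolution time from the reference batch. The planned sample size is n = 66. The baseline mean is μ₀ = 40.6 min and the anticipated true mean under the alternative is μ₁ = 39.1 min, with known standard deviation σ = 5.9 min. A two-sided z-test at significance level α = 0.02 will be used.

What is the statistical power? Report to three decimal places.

Power ≈ 0.397

Standardized effect: d = |μ₁ − μ₀| / σ = |39.1 − 40.6| / 5.9 = 0.2542
Noncentrality parameter: δ = d·√n = 0.2542 × √66 = 2.0654
Two-sided α = 0.02 → critical value z_{0.01} = 2.326.
Power = Φ(δ − 2.326) + Φ(−δ − 2.326) = Φ(-0.261) + Φ(-4.392) = 0.3971 + 0.0000 = 0.3971.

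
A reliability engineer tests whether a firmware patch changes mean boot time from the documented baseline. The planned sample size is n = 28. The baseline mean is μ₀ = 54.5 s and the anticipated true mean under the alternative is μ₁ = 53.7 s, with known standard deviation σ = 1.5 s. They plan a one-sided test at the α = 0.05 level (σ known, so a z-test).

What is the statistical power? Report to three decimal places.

Power ≈ 0.880

Standardized effect: d = |μ₁ − μ₀| / σ = |53.7 − 54.5| / 1.5 = 0.5333
Noncentrality parameter: δ = d·√n = 0.5333 × √28 = 2.8221
Critical value for a one-sided test at α = 0.05: z_α = 1.645.
Power = Φ(δ − 1.645) = Φ(1.177) = 0.8805.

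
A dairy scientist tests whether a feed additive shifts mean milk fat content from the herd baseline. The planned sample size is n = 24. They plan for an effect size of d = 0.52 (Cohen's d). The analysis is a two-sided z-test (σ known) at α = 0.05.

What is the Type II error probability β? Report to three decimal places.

Noncentrality parameter: δ = d·√n = 0.52 × √24 = 2.5475
Two-sided α = 0.05 → critical value z_{0.025} = 1.960.
Power = Φ(δ − 1.960) + Φ(−δ − 1.960) = Φ(0.588) + Φ(-4.507) = 0.7216 + 0.0000 = 0.7216.
Type II error: β = 1 − power = 1 − 0.7216 = 0.2784.

β ≈ 0.278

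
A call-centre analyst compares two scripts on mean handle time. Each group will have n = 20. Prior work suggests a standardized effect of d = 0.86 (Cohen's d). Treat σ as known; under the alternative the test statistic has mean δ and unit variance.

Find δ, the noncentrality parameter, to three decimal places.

δ = d·√(n/2) = 0.86 × √(20/2) = 2.7196

δ ≈ 2.720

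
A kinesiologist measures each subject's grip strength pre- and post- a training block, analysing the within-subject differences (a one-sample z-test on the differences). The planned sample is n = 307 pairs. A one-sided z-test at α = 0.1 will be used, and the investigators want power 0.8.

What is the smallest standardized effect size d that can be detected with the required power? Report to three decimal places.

d ≈ 0.121

Required noncentrality: δ = z_{0.1} + z_{0.20} = 1.282 + 0.842 = 2.123.
δ = d·√n ⇒ d = δ/√n = 2.123/√307 = 0.1212.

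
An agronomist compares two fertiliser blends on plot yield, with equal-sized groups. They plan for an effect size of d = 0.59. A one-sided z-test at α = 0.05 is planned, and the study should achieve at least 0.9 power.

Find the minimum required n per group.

n = 50 per group

For power 0.9 need Φ(δ − z_{0.05}) = 0.9, so δ = z_{0.05} + z_{0.10} = 1.645 + 1.282 = 2.926.
δ = d·√(n/2) ⇒ n = 2(δ/d)² = 2 × (2.926 / 0.59)² = 49.20.
Rounding up, n = 50 per group.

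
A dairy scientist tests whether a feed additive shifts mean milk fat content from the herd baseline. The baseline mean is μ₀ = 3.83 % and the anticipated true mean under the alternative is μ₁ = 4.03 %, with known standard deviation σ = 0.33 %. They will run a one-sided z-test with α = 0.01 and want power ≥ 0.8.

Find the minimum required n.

n = 28

Standardized effect: d = |μ₁ − μ₀| / σ = |4.03 − 3.83| / 0.33 = 0.6061
For power 0.8 need Φ(δ − z_{0.01}) = 0.8, so δ = z_{0.01} + z_{0.20} = 2.326 + 0.842 = 3.168.
δ = d·√n ⇒ n = (δ/d)² = (3.168 / 0.6061)² = 27.32.
Round up to the next whole unit.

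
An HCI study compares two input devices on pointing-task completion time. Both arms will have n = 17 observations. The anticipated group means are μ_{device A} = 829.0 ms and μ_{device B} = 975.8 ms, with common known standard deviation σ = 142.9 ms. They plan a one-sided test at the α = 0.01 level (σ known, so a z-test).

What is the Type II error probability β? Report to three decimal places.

Standardized effect: d = |μ_{device A} − μ_{device B}| / σ = |829.0 − 975.8| / 142.9 = 1.0273
Noncentrality parameter: λ = d·√(n/2) = 1.0273 × √(17/2) = 2.9950
One-sided α = 0.01 → critical value z_{0.01} = 2.326.
Power = P(Z > 2.326 − λ) = Φ(0.669) = 0.7482.
Type II error: β = 1 − power = 1 − 0.7482 = 0.2518.

β ≈ 0.252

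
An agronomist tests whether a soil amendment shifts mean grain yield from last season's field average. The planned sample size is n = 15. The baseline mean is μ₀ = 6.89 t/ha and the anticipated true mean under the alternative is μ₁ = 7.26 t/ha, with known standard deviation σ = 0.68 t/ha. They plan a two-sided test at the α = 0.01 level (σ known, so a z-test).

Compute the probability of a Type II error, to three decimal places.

Standardized effect: d = |μ₁ − μ₀| / σ = |7.26 − 6.89| / 0.68 = 0.5441
Noncentrality parameter: δ = d·√n = 0.5441 × √15 = 2.1074
Critical value for a two-sided test at α = 0.01: z_{α/2} = 2.576.
Power = Φ(δ − 2.576) + Φ(−δ − 2.576) = Φ(-0.468) + Φ(-4.683) = 0.3197 + 0.0000 = 0.3197.
Type II error: β = 1 − power = 1 − 0.3197 = 0.6803.

β ≈ 0.680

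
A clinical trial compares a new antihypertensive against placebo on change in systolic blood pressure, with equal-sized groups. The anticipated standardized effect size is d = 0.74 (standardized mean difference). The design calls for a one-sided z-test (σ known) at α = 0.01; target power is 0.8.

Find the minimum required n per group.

n = 37 per group

For power 0.8 need Φ(δ − z_{0.01}) = 0.8, so δ = z_{0.01} + z_{0.20} = 2.326 + 0.842 = 3.168.
δ = d·√(n/2) ⇒ n = 2(δ/d)² = 2 × (3.168 / 0.74)² = 36.65.
Rounding up, n = 37 per group.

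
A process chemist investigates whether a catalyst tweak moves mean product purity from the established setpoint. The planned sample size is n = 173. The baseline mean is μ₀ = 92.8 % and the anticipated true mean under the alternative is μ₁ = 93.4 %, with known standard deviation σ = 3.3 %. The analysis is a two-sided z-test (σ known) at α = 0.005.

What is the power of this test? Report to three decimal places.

Power ≈ 0.339

Standardized effect: d = |μ₁ − μ₀| / σ = |93.4 − 92.8| / 3.3 = 0.1818
Noncentrality parameter: δ = d·√n = 0.1818 × √173 = 2.3914
Two-sided α = 0.005 → critical value z_{0.0025} = 2.807.
Power = Φ(δ − 2.807) + Φ(−δ − 2.807) = Φ(-0.416) + Φ(-5.198) = 0.3389 + 0.0000 = 0.3389.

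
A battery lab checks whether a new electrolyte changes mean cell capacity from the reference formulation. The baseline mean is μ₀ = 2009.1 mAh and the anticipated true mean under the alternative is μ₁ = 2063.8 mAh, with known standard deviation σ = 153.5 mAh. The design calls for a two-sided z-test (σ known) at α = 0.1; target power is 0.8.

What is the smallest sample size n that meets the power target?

Standardized effect: d = |μ₁ − μ₀| / σ = |2063.8 − 2009.1| / 153.5 = 0.3564
For power 0.8 need Φ(δ − z_{0.05}) = 0.8, so δ = z_{0.05} + z_{0.20} = 1.645 + 0.842 = 2.486.
(The Φ(−δ − z_{α/2}) term is vanishingly small for δ > 0 and is dropped in the standard sample-size formula.)
δ = d·√n ⇒ n = (δ/d)² = (2.486 / 0.3564)² = 48.69.
Rounding up, n = 49.

n = 49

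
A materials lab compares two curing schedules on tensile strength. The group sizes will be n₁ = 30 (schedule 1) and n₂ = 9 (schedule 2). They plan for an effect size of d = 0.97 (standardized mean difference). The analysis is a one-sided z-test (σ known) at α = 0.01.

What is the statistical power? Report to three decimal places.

Noncentrality parameter: δ = d / √(1/n₁ + 1/n₂) = 0.97 / √(1/30 + 1/9) = 2.5522
Critical value for a one-sided test at α = 0.01: z_α = 2.326.
Power = P(Z > 2.326 − δ) = Φ(0.226) = 0.5894.

Power ≈ 0.589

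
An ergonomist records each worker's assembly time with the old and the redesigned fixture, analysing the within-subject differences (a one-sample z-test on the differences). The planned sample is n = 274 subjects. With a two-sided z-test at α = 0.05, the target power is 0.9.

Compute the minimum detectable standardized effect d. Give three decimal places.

Required noncentrality: δ = z_{0.025} + z_{0.10} = 1.960 + 1.282 = 3.242.
(Lower-tail contribution to power is negligible for δ > 0.)
δ = d·√n ⇒ d = δ/√n = 3.242/√274 = 0.1958.

d ≈ 0.196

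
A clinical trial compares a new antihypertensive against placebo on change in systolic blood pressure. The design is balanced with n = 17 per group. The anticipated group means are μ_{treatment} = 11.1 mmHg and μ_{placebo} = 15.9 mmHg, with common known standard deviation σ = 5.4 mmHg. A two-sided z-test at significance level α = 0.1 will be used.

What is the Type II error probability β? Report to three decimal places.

Standardized effect: d = |μ_{treatment} − μ_{placebo}| / σ = |11.1 − 15.9| / 5.4 = 0.8889
Noncentrality parameter: δ = d·√(n/2) = 0.8889 × √(17/2) = 2.5915
Critical value for a two-sided test at α = 0.1: z_{α/2} = 1.645.
Power = Φ(δ − 1.645) + Φ(−δ − 1.645) = Φ(0.947) + Φ(-4.236) = 0.8281 + 0.0000 = 0.8281.
Type II error: β = 1 − power = 1 − 0.8281 = 0.1719.

β ≈ 0.172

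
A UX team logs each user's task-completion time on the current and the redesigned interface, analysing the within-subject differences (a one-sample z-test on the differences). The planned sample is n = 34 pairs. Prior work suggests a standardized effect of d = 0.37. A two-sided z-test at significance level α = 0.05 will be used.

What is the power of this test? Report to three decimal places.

Noncentrality parameter: δ = d·√n = 0.37 × √34 = 2.1575
Two-sided α = 0.05 → critical value z_{0.025} = 1.960.
Power = Φ(δ − 1.960) + Φ(−δ − 1.960) = Φ(0.197) + Φ(-4.117) = 0.5783 + 0.0000 = 0.5783.

Power ≈ 0.578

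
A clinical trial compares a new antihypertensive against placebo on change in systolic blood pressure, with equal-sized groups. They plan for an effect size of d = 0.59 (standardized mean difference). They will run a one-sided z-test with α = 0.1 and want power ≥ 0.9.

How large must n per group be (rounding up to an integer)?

n = 38 per group

Set Φ(δ − 1.282) = 0.9; then δ − 1.282 = Φ⁻¹(0.9) = 1.282, giving δ = 2.563.
δ = d·√(n/2) ⇒ n = 2(δ/d)² = 2 × (2.563 / 0.59)² = 37.74.
Round up to the next whole unit.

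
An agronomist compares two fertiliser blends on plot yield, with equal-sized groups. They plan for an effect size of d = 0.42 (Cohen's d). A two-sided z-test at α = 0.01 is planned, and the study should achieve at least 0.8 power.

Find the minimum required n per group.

n = 133 per group

For power 0.8 need Φ(δ − z_{0.005}) = 0.8, so δ = z_{0.005} + z_{0.20} = 2.576 + 0.842 = 3.417.
(Ignoring the negligible lower-tail rejection probability gives the usual closed-form inversion.)
δ = d·√(n/2) ⇒ n = 2(δ/d)² = 2 × (3.417 / 0.42)² = 132.41.
Rounding up, n = 133 per group.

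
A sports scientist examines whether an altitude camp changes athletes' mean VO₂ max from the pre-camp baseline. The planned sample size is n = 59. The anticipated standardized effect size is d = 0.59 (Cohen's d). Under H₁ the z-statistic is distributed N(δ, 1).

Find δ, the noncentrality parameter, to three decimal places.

δ ≈ 4.532

The noncentrality parameter scales effect size by the design's sample-size factor: δ = d·√n = 0.59 × √59 = 4.5319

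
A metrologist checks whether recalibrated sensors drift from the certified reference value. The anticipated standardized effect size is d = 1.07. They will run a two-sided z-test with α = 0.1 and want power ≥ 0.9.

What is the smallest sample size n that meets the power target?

For power 0.9 need Φ(δ − z_{0.05}) = 0.9, so δ = z_{0.05} + z_{0.10} = 1.645 + 1.282 = 2.926.
(The Φ(−δ − z_{α/2}) term is vanishingly small for δ > 0 and is dropped in the standard sample-size formula.)
δ = d·√n ⇒ n = (δ/d)² = (2.926 / 1.07)² = 7.48.
Round up to the next whole unit.

n = 8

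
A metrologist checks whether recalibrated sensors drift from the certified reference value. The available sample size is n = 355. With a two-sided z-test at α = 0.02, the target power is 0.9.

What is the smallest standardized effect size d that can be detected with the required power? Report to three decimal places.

Need Φ(δ − 2.326) = 0.9, so δ = 2.326 + 1.282 = 3.608.
(The second rejection-region term Φ(−δ − z_{α/2}) is negligible and dropped.)
δ = d·√n ⇒ d = δ/√n = 3.608/√355 = 0.1915.

d ≈ 0.191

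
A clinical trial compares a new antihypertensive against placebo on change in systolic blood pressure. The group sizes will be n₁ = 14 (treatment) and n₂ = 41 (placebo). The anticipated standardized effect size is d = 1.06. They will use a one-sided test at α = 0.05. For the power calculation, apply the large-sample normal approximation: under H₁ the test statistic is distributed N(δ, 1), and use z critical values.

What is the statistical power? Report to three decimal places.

Noncentrality parameter: δ = d / √(1/n₁ + 1/n₂) = 1.06 / √(1/14 + 1/41) = 3.4244
Critical value for a one-sided test at α = 0.05: z_α = 1.645.
Power = P(Z > 1.645 − δ) = Φ(1.780) = 0.9624.

Power ≈ 0.962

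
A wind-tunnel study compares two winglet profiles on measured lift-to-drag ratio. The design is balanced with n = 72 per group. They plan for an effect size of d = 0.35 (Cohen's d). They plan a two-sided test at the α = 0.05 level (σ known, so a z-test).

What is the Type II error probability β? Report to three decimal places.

Noncentrality parameter: δ = d·√(n/2) = 0.35 × √(72/2) = 2.1000
Two-sided α = 0.05 → critical value z_{0.025} = 1.960.
Power = Φ(δ − 1.960) + Φ(−δ − 1.960) = Φ(0.140) + Φ(-4.060) = 0.5557 + 0.0000 = 0.5557.
Type II error: β = 1 − power = 1 − 0.5557 = 0.4443.

β ≈ 0.444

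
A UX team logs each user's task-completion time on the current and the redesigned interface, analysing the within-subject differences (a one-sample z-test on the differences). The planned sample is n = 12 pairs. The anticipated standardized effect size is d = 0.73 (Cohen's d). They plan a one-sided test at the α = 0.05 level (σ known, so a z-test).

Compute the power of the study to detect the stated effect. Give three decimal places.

Noncentrality parameter: δ = d·√n = 0.73 × √12 = 2.5288
One-sided α = 0.05 → critical value z_{0.05} = 1.645.
Power = P(Z > 1.645 − δ) = Φ(0.884) = 0.8116.

Power ≈ 0.812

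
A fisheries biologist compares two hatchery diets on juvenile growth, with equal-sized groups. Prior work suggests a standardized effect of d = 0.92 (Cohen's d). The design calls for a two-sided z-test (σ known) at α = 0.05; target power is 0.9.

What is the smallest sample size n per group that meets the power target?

For power 0.9 need Φ(δ − z_{0.025}) = 0.9, so δ = z_{0.025} + z_{0.10} = 1.960 + 1.282 = 3.242.
(For δ > 0 the lower-tail rejection region contributes negligibly to power, so the one-term inversion is standard.)
δ = d·√(n/2) ⇒ n = 2(δ/d)² = 2 × (3.242 / 0.92)² = 24.83.
Round up to the next whole unit.

n = 25 per group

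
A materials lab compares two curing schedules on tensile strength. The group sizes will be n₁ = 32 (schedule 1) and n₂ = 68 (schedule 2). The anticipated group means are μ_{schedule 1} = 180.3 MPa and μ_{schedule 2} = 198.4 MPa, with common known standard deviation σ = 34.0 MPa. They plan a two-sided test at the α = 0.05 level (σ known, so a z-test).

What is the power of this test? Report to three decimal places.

Standardized effect: d = |μ_{schedule 1} − μ_{schedule 2}| / σ = |180.3 − 198.4| / 34.0 = 0.5324
Noncentrality parameter: δ = d / √(1/n₁ + 1/n₂) = 0.5324 / √(1/32 + 1/68) = 2.4833
Critical value for a two-sided test at α = 0.05: z_{α/2} = 1.960.
Power = Φ(δ − 1.960) + Φ(−δ − 1.960) = Φ(0.523) + Φ(-4.443) = 0.6996 + 0.0000 = 0.6996.

Power ≈ 0.700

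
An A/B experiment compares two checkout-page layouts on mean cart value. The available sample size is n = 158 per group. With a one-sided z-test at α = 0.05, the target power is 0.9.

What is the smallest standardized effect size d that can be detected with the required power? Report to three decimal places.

Need Φ(δ − 1.645) = 0.9, so δ = 1.645 + 1.282 = 2.926.
δ = d·√(n/2) ⇒ d = δ/√(n/2) = 2.926/√(158/2) = 0.3292.

d ≈ 0.329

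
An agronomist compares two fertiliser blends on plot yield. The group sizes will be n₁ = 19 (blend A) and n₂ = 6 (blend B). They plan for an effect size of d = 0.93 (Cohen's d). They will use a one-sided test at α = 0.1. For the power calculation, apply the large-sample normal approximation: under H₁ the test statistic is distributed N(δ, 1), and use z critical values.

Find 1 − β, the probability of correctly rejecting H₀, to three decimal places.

Noncentrality parameter: δ = d / √(1/n₁ + 1/n₂) = 0.93 / √(1/19 + 1/6) = 1.9859
Critical value for a one-sided test at α = 0.1: z_α = 1.282.
Power = Φ(δ − 1.282) = Φ(0.704) = 0.7594.

Power ≈ 0.759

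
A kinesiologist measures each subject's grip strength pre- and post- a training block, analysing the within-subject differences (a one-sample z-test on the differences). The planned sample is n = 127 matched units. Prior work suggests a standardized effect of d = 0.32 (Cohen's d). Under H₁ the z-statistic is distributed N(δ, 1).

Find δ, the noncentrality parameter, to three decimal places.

δ ≈ 3.606

The noncentrality parameter scales effect size by the design's sample-size factor: δ = d·√n = 0.32 × √127 = 3.6062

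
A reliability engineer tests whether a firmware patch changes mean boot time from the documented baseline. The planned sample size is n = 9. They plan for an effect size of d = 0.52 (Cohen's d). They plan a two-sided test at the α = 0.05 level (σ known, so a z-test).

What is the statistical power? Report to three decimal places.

Noncentrality parameter: δ = d·√n = 0.52 × √9 = 1.5600
Two-sided α = 0.05 → critical value z_{0.025} = 1.960.
Power = Φ(δ − 1.960) + Φ(−δ − 1.960) = Φ(-0.400) + Φ(-3.520) = 0.3446 + 0.0002 = 0.3448.

Power ≈ 0.345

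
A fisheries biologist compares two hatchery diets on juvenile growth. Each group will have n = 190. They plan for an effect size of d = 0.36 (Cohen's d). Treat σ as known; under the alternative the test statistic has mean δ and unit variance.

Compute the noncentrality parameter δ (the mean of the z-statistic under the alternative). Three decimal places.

The noncentrality parameter scales effect size by the design's sample-size factor: δ = d·√(n/2) = 0.36 × √(190/2) = 3.5088

δ ≈ 3.509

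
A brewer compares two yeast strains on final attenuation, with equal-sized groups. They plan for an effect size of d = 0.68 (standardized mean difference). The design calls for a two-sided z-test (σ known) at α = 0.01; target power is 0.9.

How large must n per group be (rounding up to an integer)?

For power 0.9 need Φ(δ − z_{0.005}) = 0.9, so δ = z_{0.005} + z_{0.10} = 2.576 + 1.282 = 3.857.
(For δ > 0 the lower-tail rejection region contributes negligibly to power, so the one-term inversion is standard.)
δ = d·√(n/2) ⇒ n = 2(δ/d)² = 2 × (3.857 / 0.68)² = 64.36.
Rounding up, n = 65 per group.

n = 65 per group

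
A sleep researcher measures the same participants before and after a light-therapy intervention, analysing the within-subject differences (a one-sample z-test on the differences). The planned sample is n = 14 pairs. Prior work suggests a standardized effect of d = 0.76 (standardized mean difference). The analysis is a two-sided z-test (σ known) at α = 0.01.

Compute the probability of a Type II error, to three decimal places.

β ≈ 0.394

Noncentrality parameter: δ = d·√n = 0.76 × √14 = 2.8437
Two-sided α = 0.01 → critical value z_{0.005} = 2.576.
Power = Φ(δ − 2.576) + Φ(−δ − 2.576) = Φ(0.268) + Φ(-5.419) = 0.6056 + 0.0000 = 0.6056.
Type II error: β = 1 − power = 1 − 0.6056 = 0.3944.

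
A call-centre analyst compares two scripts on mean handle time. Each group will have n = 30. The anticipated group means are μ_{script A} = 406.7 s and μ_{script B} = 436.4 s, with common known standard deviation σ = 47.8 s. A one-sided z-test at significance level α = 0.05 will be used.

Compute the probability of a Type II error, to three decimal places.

β ≈ 0.223

Standardized effect: d = |μ_{script A} − μ_{script B}| / σ = |406.7 − 436.4| / 47.8 = 0.6213
Noncentrality parameter: δ = d·√(n/2) = 0.6213 × √(30/2) = 2.4064
One-sided α = 0.05 → critical value z_{0.05} = 1.645.
Power = P(Z > 1.645 − δ) = Φ(0.762) = 0.7768.
Type II error: β = 1 − power = 1 − 0.7768 = 0.2232.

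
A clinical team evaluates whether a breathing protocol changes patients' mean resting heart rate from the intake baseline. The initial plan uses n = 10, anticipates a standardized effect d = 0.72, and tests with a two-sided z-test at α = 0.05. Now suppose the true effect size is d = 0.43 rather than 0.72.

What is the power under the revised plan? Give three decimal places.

With d = 0.43: δ = d·√n = 0.43 × √10 = 1.3598. Critical value z_{0.025} = 1.960.
Revised power = Φ(δ − 1.960) + Φ(−δ − 1.960) = Φ(-0.600) + Φ(-3.320) = 0.2742 + 0.0005 = 0.2746.

Power ≈ 0.275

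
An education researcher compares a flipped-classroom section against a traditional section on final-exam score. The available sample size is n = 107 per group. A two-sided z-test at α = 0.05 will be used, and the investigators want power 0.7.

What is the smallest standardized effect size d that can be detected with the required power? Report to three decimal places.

Required noncentrality: δ = z_{0.025} + z_{0.30} = 1.960 + 0.524 = 2.484.
(Lower-tail contribution to power is negligible for δ > 0.)
δ = d·√(n/2) ⇒ d = δ/√(n/2) = 2.484/√(107/2) = 0.3397.

d ≈ 0.340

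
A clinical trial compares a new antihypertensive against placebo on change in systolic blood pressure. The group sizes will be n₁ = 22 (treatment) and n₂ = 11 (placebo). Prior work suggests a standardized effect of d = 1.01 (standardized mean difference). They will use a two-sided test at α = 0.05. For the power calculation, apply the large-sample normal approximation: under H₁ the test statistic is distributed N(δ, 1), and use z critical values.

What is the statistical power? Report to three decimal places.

Noncentrality parameter: λ = d / √(1/n₁ + 1/n₂) = 1.01 / √(1/22 + 1/11) = 2.7351
Critical value for a two-sided test at α = 0.05: z_{α/2} = 1.960.
Power = Φ(λ − 1.960) + Φ(−λ − 1.960) = Φ(0.775) + Φ(-4.695) = 0.7809 + 0.0000 = 0.7809.

Power ≈ 0.781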